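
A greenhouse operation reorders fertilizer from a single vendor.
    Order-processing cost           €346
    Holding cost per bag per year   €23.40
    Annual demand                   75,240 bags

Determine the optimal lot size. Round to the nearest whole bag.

EOQ = √(2DS/H) = √(2 × 75,240 × 346 / 23.4)
    = √(2,225,046.15) ≈ 1,491.66

1,492 bags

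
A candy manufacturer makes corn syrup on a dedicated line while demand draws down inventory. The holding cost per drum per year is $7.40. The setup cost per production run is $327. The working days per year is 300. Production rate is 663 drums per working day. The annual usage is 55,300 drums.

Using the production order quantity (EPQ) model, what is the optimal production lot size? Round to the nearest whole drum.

2,602 drums

Daily demand d = 55,300/300 = 184.333; p = 663; 1 − d/p = 0.72197
EPQ = √(2DS / (H(1 − d/p)))
    = √(2 × 55,300 × 327 / (7.4 × 0.72197)) ≈ 2,601.81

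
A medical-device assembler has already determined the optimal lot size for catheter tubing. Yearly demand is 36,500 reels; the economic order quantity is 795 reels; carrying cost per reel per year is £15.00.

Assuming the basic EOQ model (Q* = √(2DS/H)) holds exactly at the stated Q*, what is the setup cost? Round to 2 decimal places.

Since Q* = (2DS/H)^½, squaring gives Q*²·H = 2DS.
S = Q²H / (2D) = 795² × 15 / (2 × 36,500) = 129.8682

£129.87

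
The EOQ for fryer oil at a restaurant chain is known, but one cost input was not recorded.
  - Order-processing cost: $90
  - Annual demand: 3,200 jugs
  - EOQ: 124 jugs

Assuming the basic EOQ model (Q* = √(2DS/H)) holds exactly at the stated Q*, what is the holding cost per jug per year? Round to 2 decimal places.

EOQ relation: Q² = 2DS/H, so rearrange for the unknown.
H = 2DS / Q² = 2 × 3,200 × 90 / 124² = 37.4610

$37.46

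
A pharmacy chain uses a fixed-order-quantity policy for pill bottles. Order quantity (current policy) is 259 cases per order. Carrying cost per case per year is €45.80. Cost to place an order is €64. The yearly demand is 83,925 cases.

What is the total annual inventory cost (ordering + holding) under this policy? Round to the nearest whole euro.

Annual ordering cost = (D/Q)·S = (83,925/259) × 64 = €20,738.22
Annual holding cost  = (Q/2)·H = (259/2) × 45.8 = €5,931.10
Total = €20,738.22 + €5,931.10 = €26,669.32

€26,669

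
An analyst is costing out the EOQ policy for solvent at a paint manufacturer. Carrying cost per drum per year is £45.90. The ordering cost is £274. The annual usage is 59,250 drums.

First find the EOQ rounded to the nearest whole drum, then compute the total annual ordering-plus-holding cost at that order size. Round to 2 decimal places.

£38,604.75

Q* = √(2·D·S / H) = √(2·59,250·274 / 45.9) = √707,385.6 ≈ 841.06 → Q = 841 drums
Ordering: D/Q × S = 59,250/841 × £274 = £19,303.80
Holding:  Q/2 × H = 841/2 × £45.9 = £19,300.95
Total = £19,303.80 + £19,300.95 = £38,604.75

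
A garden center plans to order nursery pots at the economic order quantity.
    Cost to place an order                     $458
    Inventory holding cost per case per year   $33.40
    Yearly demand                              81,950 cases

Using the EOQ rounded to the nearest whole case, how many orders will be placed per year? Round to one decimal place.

54.7 orders per year

Optimal lot size Q* = (2 × 81,950 × $458 / $33.4)^½ ≈ 1,499.16 → Q = 1,499
Orders per year = D/Q = 81,950 / 1,499 = 54.670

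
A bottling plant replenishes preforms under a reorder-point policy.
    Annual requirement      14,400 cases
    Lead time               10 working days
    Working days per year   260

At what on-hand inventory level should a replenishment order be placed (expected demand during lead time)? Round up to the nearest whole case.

Daily demand d = 14,400 / 260 = 55.385 cases/day
Demand during lead time = 55.385 × 10 = 553.85
Reorder point = 553.85 → round up

554 cases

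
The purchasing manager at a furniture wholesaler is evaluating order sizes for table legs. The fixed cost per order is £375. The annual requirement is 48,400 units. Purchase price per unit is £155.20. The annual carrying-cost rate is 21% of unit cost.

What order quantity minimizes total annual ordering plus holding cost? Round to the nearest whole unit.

Carrying cost H = £155.2 × 21% = £32.5920/unit/yr
2DS/H = 2·48,400·375/32.592 = 1,113,770.25
EOQ = √1,113,770.25 ≈ 1,055.35

1,055 units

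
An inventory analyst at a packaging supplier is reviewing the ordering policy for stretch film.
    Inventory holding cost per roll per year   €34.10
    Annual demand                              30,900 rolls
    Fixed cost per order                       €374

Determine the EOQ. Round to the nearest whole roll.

EOQ = √(2DS/H) = √(2 × 30,900 × 374 / 34.1)
    = √(677,806.45) ≈ 823.29

823 rolls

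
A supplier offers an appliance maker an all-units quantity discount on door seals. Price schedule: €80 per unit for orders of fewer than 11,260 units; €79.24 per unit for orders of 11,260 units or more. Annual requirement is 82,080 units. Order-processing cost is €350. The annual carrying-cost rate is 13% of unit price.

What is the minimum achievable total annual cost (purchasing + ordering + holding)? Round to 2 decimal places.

€6,564,566.29

H₁ = 13%×€80 = €10.4000;  H₂ = 13%×€79.24 = €10.3012
EOQ₁ = √(2×82,080×350/10.4000) = 2,350.45  (< 11,260, feasible at tier 1)
EOQ₂ = √(2×82,080×350/10.3012) = 2,361.69  (< 11,260 → use Q = 11,260 at tier-2 price)
TC(tier 1 (EOQ₁), Q≈2,350.5) = €6,590,844.68
TC(tier 2, Q≈11,260.0) = €6,564,566.29
Minimum at tier 2: €6,564,566.29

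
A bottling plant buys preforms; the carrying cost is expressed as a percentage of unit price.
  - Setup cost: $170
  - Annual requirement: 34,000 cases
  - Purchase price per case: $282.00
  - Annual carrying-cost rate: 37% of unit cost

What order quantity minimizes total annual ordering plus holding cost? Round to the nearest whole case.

Holding cost per case per year: H = 37% × $282 = $104.3400
EOQ = √(2DS/H) = √(2 × 34,000 × 170 / 104.34)
    = √(110,791.64) ≈ 332.85

333 cases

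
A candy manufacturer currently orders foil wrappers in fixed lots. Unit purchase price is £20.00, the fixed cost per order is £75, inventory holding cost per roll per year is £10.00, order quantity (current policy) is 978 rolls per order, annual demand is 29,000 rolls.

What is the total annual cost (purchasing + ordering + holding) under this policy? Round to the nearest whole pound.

Annual ordering cost = (D/Q)·S = (29,000/978) × 75 = £2,223.93
Annual holding cost  = (Q/2)·H = (978/2) × 10 = £4,890.00
Purchase cost = D·C = 29,000 × 20 = £580,000.00
Total = £2,223.93 + £4,890.00 + £580,000.00 = £587,113.93

£587,114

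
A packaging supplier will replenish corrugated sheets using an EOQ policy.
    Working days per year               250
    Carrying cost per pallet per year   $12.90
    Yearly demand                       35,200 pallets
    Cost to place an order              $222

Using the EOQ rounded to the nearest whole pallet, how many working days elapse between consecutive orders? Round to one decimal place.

Q* = √(2·D·S / H) = √(2·35,200·222 / 12.9) = √1,211,534.9 ≈ 1,100.70 → Q = 1,101 pallets
Cycle time = (working days × Q)/D = (250 × 1,101) / 35,200 = 7.820 days

7.8 days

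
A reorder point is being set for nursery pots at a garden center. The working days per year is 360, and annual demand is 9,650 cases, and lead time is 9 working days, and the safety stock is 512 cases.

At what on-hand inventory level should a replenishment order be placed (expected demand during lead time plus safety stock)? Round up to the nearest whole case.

Daily demand d = 9,650 / 360 = 26.806 cases/day
Demand during lead time = 26.806 × 9 = 241.25
Reorder point = 241.25 + 512 = 753.25 → round up

754 cases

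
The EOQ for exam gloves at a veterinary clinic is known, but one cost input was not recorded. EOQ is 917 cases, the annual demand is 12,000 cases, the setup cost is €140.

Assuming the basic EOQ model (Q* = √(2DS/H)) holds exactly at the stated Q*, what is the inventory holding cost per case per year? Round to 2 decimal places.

Since Q* = (2DS/H)^½, squaring gives Q*²·H = 2DS.
H = 2DS / Q² = 2 × 12,000 × 140 / 917² = 3.9958

€4.00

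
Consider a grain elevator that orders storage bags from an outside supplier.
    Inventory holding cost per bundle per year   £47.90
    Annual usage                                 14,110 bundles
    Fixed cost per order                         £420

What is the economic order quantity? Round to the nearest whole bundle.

497 bundles

2DS/H = 2·14,110·420/47.9 = 247,440.50
EOQ = √247,440.50 ≈ 497.43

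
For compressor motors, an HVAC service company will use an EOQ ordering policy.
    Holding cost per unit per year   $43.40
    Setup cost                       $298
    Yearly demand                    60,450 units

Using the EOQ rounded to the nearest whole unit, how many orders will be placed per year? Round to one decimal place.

66.4 orders per year

EOQ = √(2DS/H) = √(2 × 60,450 × 298 / 43.4)
    = √(830,142.86) ≈ 911.12 → Q = 911
N = D/Q = 60,450/911 ≈ 66.356 orders/yr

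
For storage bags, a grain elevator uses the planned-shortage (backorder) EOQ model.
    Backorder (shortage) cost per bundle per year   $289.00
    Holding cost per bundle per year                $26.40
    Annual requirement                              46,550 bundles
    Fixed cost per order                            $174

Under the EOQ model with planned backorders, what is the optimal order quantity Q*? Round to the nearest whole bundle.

Basic EOQ = √(2·46,550·174/26.4) = 783.335
Backorder adjustment √((H+b)/b) = √((26.4+289)/289) = 1.0447
Q* = 783.335 × 1.0447 ≈ 818.33

818 bundles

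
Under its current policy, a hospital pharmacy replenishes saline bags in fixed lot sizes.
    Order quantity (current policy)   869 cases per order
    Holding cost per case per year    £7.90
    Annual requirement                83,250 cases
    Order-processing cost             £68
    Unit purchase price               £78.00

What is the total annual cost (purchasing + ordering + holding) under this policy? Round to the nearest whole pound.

Ordering: D/Q × S = 83,250/869 × £68 = £6,514.38
Holding:  Q/2 × H = 869/2 × £7.9 = £3,432.55
Purchase cost = D·C = 83,250 × 78 = £6,493,500.00
Total = £6,514.38 + £3,432.55 + £6,493,500.00 = £6,503,446.93

£6,503,447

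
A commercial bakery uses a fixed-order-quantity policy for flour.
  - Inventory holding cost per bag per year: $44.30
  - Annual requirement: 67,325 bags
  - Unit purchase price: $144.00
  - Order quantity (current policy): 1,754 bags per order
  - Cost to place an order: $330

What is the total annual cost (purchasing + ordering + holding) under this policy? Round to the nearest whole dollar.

Orders/yr = 67,325/1,754 = 38.384; ordering cost = 38.384 × $330 = $12,666.62
Average inventory = 1,754/2 = 877; holding cost = 877 × $44.3 = $38,851.10
Purchase cost = D·C = 67,325 × 144 = $9,694,800.00
Total = $12,666.62 + $38,851.10 + $9,694,800.00 = $9,746,317.72

$9,746,318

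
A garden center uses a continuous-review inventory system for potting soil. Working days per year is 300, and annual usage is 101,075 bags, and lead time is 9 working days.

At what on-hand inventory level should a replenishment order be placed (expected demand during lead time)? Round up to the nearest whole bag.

3,033 bags

Daily demand d = 101,075 / 300 = 336.917 bags/day
Demand during lead time = 336.917 × 9 = 3,032.25
Reorder point = 3,032.25 → round up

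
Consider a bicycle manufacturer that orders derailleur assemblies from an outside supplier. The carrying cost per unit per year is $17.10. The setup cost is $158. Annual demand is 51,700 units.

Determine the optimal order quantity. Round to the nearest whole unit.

977 units

2DS/H = 2·51,700·158/17.1 = 955,391.81
EOQ = √955,391.81 ≈ 977.44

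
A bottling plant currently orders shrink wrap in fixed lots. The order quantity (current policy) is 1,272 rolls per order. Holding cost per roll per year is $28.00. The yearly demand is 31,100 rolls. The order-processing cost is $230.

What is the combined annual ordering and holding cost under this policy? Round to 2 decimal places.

$23,431.43

Orders/yr = 31,100/1,272 = 24.450; ordering cost = 24.450 × $230 = $5,623.43
Average inventory = 1,272/2 = 636; holding cost = 636 × $28 = $17,808.00
Total = $5,623.43 + $17,808.00 = $23,431.43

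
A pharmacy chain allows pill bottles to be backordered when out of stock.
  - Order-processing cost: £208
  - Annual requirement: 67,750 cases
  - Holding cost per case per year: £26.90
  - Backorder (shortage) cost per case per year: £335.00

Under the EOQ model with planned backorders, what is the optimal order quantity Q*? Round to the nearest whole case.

1,064 cases

Q* = √(2DS/H) · √((H + b)/b)
   = √(2 × 67,750 × 208 / 26.9) · √((26.9 + 335) / 335)
   = 1,023.588 × 1.0394 ≈ 1,063.89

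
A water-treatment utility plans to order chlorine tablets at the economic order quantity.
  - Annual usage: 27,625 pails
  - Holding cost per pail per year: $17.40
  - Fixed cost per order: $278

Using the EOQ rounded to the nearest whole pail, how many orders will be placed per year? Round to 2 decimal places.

29.39 orders per year

Optimal lot size Q* = (2 × 27,625 × $278 / $17.4)^½ ≈ 939.54 → Q = 940
Orders per year = D/Q = 27,625 / 940 = 29.388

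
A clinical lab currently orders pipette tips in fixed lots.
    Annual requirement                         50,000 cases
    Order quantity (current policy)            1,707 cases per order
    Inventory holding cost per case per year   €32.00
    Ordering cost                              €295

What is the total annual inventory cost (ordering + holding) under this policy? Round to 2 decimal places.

€35,952.89

Annual ordering cost = (D/Q)·S = (50,000/1,707) × 295 = €8,640.89
Annual holding cost  = (Q/2)·H = (1,707/2) × 32 = €27,312.00
Total = €8,640.89 + €27,312.00 = €35,952.89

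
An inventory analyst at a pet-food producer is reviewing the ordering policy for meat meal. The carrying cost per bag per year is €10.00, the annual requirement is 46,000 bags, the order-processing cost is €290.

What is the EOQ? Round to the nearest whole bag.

2DS/H = 2·46,000·290/10 = 2,668,000.00
EOQ = √2,668,000.00 ≈ 1,633.40

1,633 bags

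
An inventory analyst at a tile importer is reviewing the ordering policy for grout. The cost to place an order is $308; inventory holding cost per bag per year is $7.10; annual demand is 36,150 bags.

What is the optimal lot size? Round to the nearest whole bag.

1,771 bags

2DS/H = 2·36,150·308/7.1 = 3,136,394.37
EOQ = √3,136,394.37 ≈ 1,770.99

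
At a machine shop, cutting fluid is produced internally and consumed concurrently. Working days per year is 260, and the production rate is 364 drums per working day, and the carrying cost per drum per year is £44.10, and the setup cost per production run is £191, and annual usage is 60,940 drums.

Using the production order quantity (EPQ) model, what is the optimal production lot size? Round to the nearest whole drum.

1,218 drums

Daily demand d = 60,940/260 = 234.385; p = 364; 1 − d/p = 0.35609
EPQ = √(2DS / (H(1 − d/p)))
    = √(2 × 60,940 × 191 / (44.1 × 0.35609)) ≈ 1,217.55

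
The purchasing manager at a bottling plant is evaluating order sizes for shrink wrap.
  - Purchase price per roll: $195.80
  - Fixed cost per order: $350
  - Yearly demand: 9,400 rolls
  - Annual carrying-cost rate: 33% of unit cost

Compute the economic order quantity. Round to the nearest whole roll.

Holding cost per roll per year: H = 33% × $195.8 = $64.6140
2DS/H = 2·9,400·350/64.614 = 101,835.52
EOQ = √101,835.52 ≈ 319.12

319 rolls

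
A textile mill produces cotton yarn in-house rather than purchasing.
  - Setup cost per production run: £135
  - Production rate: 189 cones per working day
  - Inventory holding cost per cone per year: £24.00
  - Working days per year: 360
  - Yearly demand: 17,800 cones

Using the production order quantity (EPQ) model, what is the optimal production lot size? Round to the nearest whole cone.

521 cones

d = 17,800/360 = 49.4444 cones/day;  effective holding cost H(1 − d/p) = 24·(1 − 49.4444/189) = 17.72134
Q* = √(2DS / H_eff) = √(2·17,800·135 / 17.72134) ≈ 520.77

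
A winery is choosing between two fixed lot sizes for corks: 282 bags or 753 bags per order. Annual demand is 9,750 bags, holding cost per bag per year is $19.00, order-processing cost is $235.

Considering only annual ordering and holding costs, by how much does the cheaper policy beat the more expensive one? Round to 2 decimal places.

$607.67

TC(Q) = (D/Q)S + (Q/2)H
TC(282) = (9,750/282)×235 + (282/2)×19 = $10,804.00
TC(753) = (9,750/753)×235 + (753/2)×19 = $10,196.33
Cheaper: Q = 753.  Difference = $607.67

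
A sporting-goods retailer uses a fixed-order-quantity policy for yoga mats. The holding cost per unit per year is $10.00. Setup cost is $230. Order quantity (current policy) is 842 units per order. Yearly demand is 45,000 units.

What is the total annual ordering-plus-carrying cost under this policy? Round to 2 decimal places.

Annual ordering cost = (D/Q)·S = (45,000/842) × 230 = $12,292.16
Annual holding cost  = (Q/2)·H = (842/2) × 10 = $4,210.00
Total = $12,292.16 + $4,210.00 = $16,502.16

$16,502.16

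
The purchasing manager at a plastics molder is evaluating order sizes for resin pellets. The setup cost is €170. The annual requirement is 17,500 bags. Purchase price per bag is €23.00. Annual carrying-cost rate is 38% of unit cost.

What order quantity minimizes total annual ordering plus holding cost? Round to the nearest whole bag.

825 bags

Carrying cost H = €23 × 38% = €8.7400/bag/yr
Q* = √(2·D·S / H) = √(2·17,500·170 / 8.74) = √680,778.0 ≈ 825.09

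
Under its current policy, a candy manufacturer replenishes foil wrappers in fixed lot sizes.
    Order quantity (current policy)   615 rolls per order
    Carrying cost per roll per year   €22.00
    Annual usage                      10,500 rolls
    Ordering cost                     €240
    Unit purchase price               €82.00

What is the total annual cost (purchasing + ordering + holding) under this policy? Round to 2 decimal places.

€871,862.56

Ordering: D/Q × S = 10,500/615 × €240 = €4,097.56
Holding:  Q/2 × H = 615/2 × €22 = €6,765.00
Purchase cost = D·C = 10,500 × 82 = €861,000.00
Total = €4,097.56 + €6,765.00 + €861,000.00 = €871,862.56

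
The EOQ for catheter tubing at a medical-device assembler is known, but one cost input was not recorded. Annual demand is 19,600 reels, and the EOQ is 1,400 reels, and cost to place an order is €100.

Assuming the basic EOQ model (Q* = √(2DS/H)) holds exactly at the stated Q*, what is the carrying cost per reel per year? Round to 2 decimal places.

EOQ relation: Q² = 2DS/H, so rearrange for the unknown.
H = 2DS / Q² = 2 × 19,600 × 100 / 1,400² = 2.0000

€2.00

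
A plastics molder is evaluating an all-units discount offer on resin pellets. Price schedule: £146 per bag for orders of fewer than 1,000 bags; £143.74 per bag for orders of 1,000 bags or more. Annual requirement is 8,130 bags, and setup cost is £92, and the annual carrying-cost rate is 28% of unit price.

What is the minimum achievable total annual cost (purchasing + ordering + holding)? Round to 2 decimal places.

£1,189,477.76

H₁ = 28%×£146 = £40.8800;  H₂ = 28%×£143.74 = £40.2472
EOQ₁ = √(2×8,130×92/40.8800) = 191.29  (< 1,000, feasible at tier 1)
EOQ₂ = √(2×8,130×92/40.2472) = 192.79  (< 1,000 → use Q = 1,000 at tier-2 price)
TC(tier 1 (EOQ₁), Q≈191.3) = £1,194,800.05
TC(tier 2, Q≈1,000.0) = £1,189,477.76
Minimum at tier 2: £1,189,477.76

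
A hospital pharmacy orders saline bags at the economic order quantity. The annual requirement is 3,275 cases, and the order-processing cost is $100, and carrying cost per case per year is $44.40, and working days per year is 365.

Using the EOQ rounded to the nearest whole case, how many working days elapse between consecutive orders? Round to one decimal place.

Optimal lot size Q* = (2 × 3,275 × $100 / $44.4)^½ ≈ 121.46 → Q = 121 cases
T = Q/D × 365 days = 121/3,275 × 365 = 13.485 days

13.5 days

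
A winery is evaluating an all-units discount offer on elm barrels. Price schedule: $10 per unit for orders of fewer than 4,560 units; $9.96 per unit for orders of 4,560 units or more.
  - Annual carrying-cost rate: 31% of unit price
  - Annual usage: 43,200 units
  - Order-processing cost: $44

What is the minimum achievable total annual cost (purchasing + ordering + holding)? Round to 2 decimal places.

$435,432.92

H₁ = 31%×$10 = $3.1000;  H₂ = 31%×$9.96 = $3.0876
EOQ₁ = √(2×43,200×44/3.1000) = 1,107.39  (< 4,560, feasible at tier 1)
EOQ₂ = √(2×43,200×44/3.0876) = 1,109.62  (< 4,560 → use Q = 4,560 at tier-2 price)
TC(tier 1 (EOQ₁), Q≈1,107.4) = $435,432.92
TC(tier 2, Q≈4,560.0) = $437,728.57
Minimum at tier 1 (EOQ₁): $435,432.92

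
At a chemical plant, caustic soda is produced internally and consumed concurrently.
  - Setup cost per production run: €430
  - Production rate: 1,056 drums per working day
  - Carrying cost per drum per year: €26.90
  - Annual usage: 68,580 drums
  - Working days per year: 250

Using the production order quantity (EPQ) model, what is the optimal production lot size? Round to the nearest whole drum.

1,721 drums

d = 68,580/250 = 274.3200 drums/day;  effective holding cost H(1 − d/p) = 26.9·(1 − 274.3200/1056) = 19.91211
Q* = √(2DS / H_eff) = √(2·68,580·430 / 19.91211) ≈ 1,721.03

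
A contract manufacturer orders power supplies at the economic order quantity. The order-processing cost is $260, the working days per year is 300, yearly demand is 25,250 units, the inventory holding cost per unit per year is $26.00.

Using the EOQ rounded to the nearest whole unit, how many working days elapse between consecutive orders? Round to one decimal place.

8.4 days

2DS/H = 2·25,250·260/26 = 505,000.00
EOQ = √505,000.00 ≈ 710.63 → Q = 711 units
Cycle time = (working days × Q)/D = (300 × 711) / 25,250 = 8.448 days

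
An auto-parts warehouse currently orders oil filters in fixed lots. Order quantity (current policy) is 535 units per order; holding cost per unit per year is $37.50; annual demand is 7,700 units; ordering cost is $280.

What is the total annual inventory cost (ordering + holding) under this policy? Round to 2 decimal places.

Orders/yr = 7,700/535 = 14.393; ordering cost = 14.393 × $280 = $4,029.91
Average inventory = 535/2 = 267.5; holding cost = 267.5 × $37.5 = $10,031.25
Total = $4,029.91 + $10,031.25 = $14,061.16

$14,061.16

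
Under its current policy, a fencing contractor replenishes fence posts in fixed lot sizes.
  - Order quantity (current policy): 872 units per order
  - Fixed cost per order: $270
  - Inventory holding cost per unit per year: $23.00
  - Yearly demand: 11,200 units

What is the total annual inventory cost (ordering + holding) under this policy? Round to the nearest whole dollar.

$13,496

Ordering: D/Q × S = 11,200/872 × $270 = $3,467.89
Holding:  Q/2 × H = 872/2 × $23 = $10,028.00
Total = $3,467.89 + $10,028.00 = $13,495.89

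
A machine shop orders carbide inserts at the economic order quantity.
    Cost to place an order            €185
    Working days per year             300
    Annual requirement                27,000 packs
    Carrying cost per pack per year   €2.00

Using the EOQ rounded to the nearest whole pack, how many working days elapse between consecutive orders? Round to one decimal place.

2DS/H = 2·27,000·185/2 = 4,995,000.00
EOQ = √4,995,000.00 ≈ 2,234.95 → Q = 2,235 packs
Cycle time = (working days × Q)/D = (300 × 2,235) / 27,000 = 24.833 days

24.8 days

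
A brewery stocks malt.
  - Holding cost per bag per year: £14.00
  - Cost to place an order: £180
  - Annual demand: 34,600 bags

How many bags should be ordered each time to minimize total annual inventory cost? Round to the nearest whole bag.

943 bags

EOQ = √(2DS/H) = √(2 × 34,600 × 180 / 14)
    = √(889,714.29) ≈ 943.25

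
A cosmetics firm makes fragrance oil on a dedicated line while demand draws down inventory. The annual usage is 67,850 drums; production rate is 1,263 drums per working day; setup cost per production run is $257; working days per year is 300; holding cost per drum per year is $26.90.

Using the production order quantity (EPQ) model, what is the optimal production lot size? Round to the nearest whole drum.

Daily demand d = 67,850/300 = 226.167; p = 1263; 1 − d/p = 0.82093
EPQ = √(2DS / (H(1 − d/p)))
    = √(2 × 67,850 × 257 / (26.9 × 0.82093)) ≈ 1,256.69

1,257 drums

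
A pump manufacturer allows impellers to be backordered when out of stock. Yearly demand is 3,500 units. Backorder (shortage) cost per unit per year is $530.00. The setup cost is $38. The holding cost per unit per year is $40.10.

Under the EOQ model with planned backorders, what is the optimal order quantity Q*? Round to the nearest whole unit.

Basic EOQ = √(2·3,500·38/40.1) = 81.446
Backorder adjustment √((H+b)/b) = √((40.1+530)/530) = 1.0371
Q* = 81.446 × 1.0371 ≈ 84.47

84 units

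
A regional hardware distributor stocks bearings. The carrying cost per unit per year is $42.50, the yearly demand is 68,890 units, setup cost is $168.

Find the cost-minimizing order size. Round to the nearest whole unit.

738 units

Q* = √(2·D·S / H) = √(2·68,890·168 / 42.5) = √544,636.2 ≈ 737.99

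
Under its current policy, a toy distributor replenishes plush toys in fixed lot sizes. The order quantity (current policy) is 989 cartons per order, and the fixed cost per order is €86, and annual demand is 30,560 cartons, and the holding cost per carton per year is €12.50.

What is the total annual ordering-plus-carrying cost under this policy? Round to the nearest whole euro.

Annual ordering cost = (D/Q)·S = (30,560/989) × 86 = €2,657.39
Annual holding cost  = (Q/2)·H = (989/2) × 12.5 = €6,181.25
Total = €2,657.39 + €6,181.25 = €8,838.64

€8,839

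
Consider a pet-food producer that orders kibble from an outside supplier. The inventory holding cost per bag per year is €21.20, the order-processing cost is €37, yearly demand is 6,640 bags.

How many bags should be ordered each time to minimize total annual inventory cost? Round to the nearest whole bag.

2DS/H = 2·6,640·37/21.2 = 23,177.36
EOQ = √23,177.36 ≈ 152.24

152 bags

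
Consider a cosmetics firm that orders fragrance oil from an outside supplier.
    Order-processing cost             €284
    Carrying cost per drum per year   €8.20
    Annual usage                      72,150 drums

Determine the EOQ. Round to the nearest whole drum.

EOQ = √(2DS/H) = √(2 × 72,150 × 284 / 8.2)
    = √(4,997,707.32) ≈ 2,235.56

2,236 drums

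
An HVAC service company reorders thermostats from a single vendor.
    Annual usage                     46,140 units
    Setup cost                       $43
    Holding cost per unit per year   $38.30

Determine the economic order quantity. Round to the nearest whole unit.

EOQ = √(2DS/H) = √(2 × 46,140 × 43 / 38.3)
    = √(103,604.18) ≈ 321.88

322 units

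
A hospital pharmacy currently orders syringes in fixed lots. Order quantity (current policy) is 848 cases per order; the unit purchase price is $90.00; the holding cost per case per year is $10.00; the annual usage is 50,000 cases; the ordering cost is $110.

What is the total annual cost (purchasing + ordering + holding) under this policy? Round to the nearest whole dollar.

Ordering: D/Q × S = 50,000/848 × $110 = $6,485.85
Holding:  Q/2 × H = 848/2 × $10 = $4,240.00
Purchase cost = D·C = 50,000 × 90 = $4,500,000.00
Total = $6,485.85 + $4,240.00 + $4,500,000.00 = $4,510,725.85

$4,510,726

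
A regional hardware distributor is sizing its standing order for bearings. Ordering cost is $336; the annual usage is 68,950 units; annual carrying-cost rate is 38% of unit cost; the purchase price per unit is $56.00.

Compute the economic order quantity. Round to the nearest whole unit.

Carrying cost H = $56 × 38% = $21.2800/unit/yr
Optimal lot size Q* = (2 × 68,950 × $336 / $21.28)^½ ≈ 1,475.59

1,476 units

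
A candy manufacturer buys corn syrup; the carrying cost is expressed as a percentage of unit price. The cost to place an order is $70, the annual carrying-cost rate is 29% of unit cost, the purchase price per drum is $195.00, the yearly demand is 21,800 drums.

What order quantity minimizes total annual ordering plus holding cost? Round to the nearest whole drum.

Holding cost per drum per year: H = 29% × $195 = $56.5500
2DS/H = 2·21,800·70/56.55 = 53,969.94
EOQ = √53,969.94 ≈ 232.31

232 drums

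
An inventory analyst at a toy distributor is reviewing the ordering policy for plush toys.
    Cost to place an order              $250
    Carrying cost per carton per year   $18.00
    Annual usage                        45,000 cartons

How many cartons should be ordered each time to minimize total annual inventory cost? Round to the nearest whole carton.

Q* = √(2·D·S / H) = √(2·45,000·250 / 18) = √1,250,000.0 ≈ 1,118.03

1,118 cartons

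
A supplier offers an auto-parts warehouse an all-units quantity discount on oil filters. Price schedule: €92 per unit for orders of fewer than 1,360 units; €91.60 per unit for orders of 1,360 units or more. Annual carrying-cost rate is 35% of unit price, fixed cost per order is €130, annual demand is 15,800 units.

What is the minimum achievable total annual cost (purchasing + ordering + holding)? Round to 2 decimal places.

H₁ = 35%×€92 = €32.2000;  H₂ = 35%×€91.60 = €32.0600
EOQ₁ = √(2×15,800×130/32.2000) = 357.18  (< 1,360, feasible at tier 1)
EOQ₂ = √(2×15,800×130/32.0600) = 357.96  (< 1,360 → use Q = 1,360 at tier-2 price)
TC(tier 1 (EOQ₁), Q≈357.2) = €1,465,101.20
TC(tier 2, Q≈1,360.0) = €1,470,591.09
Minimum at tier 1 (EOQ₁): €1,465,101.20

€1,465,101.20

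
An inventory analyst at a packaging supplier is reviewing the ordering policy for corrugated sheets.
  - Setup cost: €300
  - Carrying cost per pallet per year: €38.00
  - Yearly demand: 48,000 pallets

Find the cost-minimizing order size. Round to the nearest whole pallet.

871 pallets

Q* = √(2·D·S / H) = √(2·48,000·300 / 38) = √757,894.7 ≈ 870.57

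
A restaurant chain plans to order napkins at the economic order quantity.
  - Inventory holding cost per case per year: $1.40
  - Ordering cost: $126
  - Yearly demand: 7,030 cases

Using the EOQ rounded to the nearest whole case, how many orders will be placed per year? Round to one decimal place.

2DS/H = 2·7,030·126/1.4 = 1,265,400.00
EOQ = √1,265,400.00 ≈ 1,124.90 → Q = 1,125
Orders per year = D/Q = 7,030 / 1,125 = 6.249

6.2 orders per year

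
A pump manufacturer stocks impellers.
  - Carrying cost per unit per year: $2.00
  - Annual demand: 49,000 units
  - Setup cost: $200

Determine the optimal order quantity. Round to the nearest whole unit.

Q* = √(2·D·S / H) = √(2·49,000·200 / 2) = √9,800,000.0 ≈ 3,130.50

3,130 units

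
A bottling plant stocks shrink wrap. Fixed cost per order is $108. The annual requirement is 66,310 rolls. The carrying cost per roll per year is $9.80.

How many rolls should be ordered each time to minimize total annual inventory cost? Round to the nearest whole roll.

Optimal lot size Q* = (2 × 66,310 × $108 / $9.8)^½ ≈ 1,208.94

1,209 rolls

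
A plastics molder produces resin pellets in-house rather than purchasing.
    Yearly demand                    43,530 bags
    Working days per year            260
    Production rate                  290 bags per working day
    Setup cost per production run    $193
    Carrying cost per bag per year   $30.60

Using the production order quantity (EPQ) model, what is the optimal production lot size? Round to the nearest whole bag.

d = 43,530/260 = 167.4231 bags/day;  effective holding cost H(1 − d/p) = 30.6·(1 − 167.4231/290) = 12.93398
Q* = √(2DS / H_eff) = √(2·43,530·193 / 12.93398) ≈ 1,139.78

1,140 bags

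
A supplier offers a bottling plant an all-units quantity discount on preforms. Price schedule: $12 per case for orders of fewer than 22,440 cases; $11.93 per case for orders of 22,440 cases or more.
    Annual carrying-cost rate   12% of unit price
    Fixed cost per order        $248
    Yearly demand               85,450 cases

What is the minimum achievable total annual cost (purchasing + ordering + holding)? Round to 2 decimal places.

H₁ = 12%×$12 = $1.4400;  H₂ = 12%×$11.93 = $1.4316
EOQ₁ = √(2×85,450×248/1.4400) = 5,425.20  (< 22,440, feasible at tier 1)
EOQ₂ = √(2×85,450×248/1.4316) = 5,441.09  (< 22,440 → use Q = 22,440 at tier-2 price)
TC(tier 1 (EOQ₁), Q≈5,425.2) = $1,033,212.29
TC(tier 2, Q≈22,440.0) = $1,036,425.42
Minimum at tier 1 (EOQ₁): $1,033,212.29

$1,033,212.29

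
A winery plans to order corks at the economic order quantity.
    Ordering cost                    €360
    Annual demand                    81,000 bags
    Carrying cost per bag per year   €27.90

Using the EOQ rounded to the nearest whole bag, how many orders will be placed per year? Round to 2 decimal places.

56.02 orders per year

Q* = √(2·D·S / H) = √(2·81,000·360 / 27.9) = √2,090,322.6 ≈ 1,445.79 → Q = 1,446
N = D/Q = 81,000/1,446 ≈ 56.017 orders/yr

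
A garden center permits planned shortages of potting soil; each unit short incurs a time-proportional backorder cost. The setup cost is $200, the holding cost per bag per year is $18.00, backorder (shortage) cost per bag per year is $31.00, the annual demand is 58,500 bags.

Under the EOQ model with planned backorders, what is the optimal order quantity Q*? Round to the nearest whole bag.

1,433 bags

Basic EOQ = √(2·58,500·200/18) = 1,140.175
Backorder adjustment √((H+b)/b) = √((18+31)/31) = 1.2572
Q* = 1,140.175 × 1.2572 ≈ 1,433.47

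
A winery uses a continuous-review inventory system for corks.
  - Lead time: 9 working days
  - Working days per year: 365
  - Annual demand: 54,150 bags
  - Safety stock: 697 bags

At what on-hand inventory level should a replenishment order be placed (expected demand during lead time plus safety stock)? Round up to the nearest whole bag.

Daily demand d = 54,150 / 365 = 148.356 bags/day
Demand during lead time = 148.356 × 9 = 1,335.21
Reorder point = 1,335.21 + 697 = 2,032.21 → round up

2,033 bags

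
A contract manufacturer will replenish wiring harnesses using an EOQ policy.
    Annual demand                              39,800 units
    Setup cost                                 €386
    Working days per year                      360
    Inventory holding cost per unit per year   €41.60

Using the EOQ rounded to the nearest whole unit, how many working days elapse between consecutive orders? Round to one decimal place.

7.8 days

2DS/H = 2·39,800·386/41.6 = 738,596.15
EOQ = √738,596.15 ≈ 859.42 → Q = 859 units
Cycle time = (working days × Q)/D = (360 × 859) / 39,800 = 7.770 days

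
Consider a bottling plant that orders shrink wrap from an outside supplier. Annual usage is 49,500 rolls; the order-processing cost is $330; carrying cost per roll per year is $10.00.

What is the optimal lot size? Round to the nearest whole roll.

2DS/H = 2·49,500·330/10 = 3,267,000.00
EOQ = √3,267,000.00 ≈ 1,807.48

1,807 rolls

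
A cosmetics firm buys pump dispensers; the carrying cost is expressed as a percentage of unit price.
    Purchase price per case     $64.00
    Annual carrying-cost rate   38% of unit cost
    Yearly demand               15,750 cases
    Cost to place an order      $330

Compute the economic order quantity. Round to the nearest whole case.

654 cases

Carrying cost H = $64 × 38% = $24.3200/case/yr
2DS/H = 2·15,750·330/24.32 = 427,425.99
EOQ = √427,425.99 ≈ 653.78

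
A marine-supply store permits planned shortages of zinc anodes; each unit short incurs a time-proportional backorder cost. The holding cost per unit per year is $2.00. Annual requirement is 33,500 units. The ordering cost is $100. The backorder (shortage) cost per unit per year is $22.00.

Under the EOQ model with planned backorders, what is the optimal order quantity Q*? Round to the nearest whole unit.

1,912 units

Basic EOQ = √(2·33,500·100/2) = 1,830.301
Backorder adjustment √((H+b)/b) = √((2+22)/22) = 1.0445
Q* = 1,830.301 × 1.0445 ≈ 1,911.69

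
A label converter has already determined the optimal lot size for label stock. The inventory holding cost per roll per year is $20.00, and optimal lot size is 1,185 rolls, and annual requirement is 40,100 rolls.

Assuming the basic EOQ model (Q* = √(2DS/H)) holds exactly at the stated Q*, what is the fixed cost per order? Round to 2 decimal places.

From Q* = √(2DS/H) ⇒ Q*² = 2DS/H.
S = Q²H / (2D) = 1,185² × 20 / (2 × 40,100) = 350.1808

$350.18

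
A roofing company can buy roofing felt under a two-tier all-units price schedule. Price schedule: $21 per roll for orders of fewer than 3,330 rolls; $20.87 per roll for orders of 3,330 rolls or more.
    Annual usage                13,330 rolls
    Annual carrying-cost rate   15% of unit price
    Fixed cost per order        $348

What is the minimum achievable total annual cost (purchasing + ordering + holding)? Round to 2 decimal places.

H₁ = 15%×$21 = $3.1500;  H₂ = 15%×$20.87 = $3.1305
EOQ₁ = √(2×13,330×348/3.1500) = 1,716.19  (< 3,330, feasible at tier 1)
EOQ₂ = √(2×13,330×348/3.1305) = 1,721.52  (< 3,330 → use Q = 3,330 at tier-2 price)
TC(tier 1 (EOQ₁), Q≈1,716.2) = $285,335.99
TC(tier 2, Q≈3,330.0) = $284,802.43
Minimum at tier 2: $284,802.43

$284,802.43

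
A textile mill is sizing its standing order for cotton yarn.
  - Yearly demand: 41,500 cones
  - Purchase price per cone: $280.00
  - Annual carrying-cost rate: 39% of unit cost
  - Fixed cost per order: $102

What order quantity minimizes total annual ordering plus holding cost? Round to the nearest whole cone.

H = i·C = 0.39 × $280 = $109.2000 per cone-year
EOQ = √(2DS/H) = √(2 × 41,500 × 102 / 109.2)
    = √(77,527.47) ≈ 278.44

278 cones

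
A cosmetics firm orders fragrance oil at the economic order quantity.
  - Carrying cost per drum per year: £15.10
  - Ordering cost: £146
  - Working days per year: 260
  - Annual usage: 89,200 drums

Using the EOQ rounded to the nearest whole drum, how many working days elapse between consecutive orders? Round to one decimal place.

EOQ = √(2DS/H) = √(2 × 89,200 × 146 / 15.1)
    = √(1,724,927.15) ≈ 1,313.36 → Q = 1,313 drums
T = Q/D × 260 days = 1,313/89,200 × 260 = 3.827 days

3.8 days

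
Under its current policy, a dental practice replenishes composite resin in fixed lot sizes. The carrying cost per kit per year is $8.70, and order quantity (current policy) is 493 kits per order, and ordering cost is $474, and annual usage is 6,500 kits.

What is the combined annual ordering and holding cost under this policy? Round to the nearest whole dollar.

$8,394

Annual ordering cost = (D/Q)·S = (6,500/493) × 474 = $6,249.49
Annual holding cost  = (Q/2)·H = (493/2) × 8.7 = $2,144.55
Total = $6,249.49 + $2,144.55 = $8,394.04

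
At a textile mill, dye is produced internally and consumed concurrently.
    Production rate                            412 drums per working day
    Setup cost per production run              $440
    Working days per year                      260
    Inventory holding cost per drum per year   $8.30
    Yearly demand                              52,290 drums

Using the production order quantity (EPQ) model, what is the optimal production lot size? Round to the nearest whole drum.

3,291 drums

d = 52,290/260 = 201.1154 drums/day;  effective holding cost H(1 − d/p) = 8.3·(1 − 201.1154/412) = 4.24840
Q* = √(2DS / H_eff) = √(2·52,290·440 / 4.24840) ≈ 3,291.07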